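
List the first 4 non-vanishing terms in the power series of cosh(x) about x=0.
x^6/720 + x^4/24 + x^2/2 + 1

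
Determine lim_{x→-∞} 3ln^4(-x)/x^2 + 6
The quotient is an ∞/∞ indeterminate form as x → -∞.
Compare growth rates of the dominant terms (exponentials ≫ polynomials ≫ logarithms), or apply L'Hôpital's rule; the quotient → 0.
Adding the constant: 0 + 6 = 6. Limit = 6.

Final answer: 6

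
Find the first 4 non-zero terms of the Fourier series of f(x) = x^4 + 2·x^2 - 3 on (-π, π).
(40 - 8·π^2)·cos(x) + (-1 + 2·π^2)·cos(2·x) + (-8·π^2/9 - 8/27)·cos(3·x) - 3 + 2·π^2/3 + π^4/5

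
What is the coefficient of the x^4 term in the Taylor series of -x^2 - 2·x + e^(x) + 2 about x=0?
Expand to order 4: -x^2 - 2·x + e^(x) + 2 = x^4/24 + x^3/6 - x^2/2 - x + 3 + O(x^5).
The coefficient of x^4 is 1/24.

Final answer: 1/24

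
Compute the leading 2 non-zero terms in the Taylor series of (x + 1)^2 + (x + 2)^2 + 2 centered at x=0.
6·x + 7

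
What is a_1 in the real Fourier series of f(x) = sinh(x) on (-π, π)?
a_1 = (1/π) ∫_{-π}^{π} f(x)·cos(1x) dx.
Evaluate the integral (use parity and integration by parts as needed): a_1 = 0.

Final answer: 0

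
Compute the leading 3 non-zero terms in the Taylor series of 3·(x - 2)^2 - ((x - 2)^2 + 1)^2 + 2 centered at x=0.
-23·x^2 + 28·x - 11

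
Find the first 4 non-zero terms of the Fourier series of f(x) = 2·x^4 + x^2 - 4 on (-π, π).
(92 - 16·π^2)·cos(x) + (-5 + 4·π^2)·cos(2·x) + (20/27 - 16·π^2/9)·cos(3·x) - 4 + π^2/3 + 2·π^4/5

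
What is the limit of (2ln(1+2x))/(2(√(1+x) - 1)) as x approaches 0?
Both numerator and denominator → 0 as x → 0; this is a 0/0 indeterminate form.
Expand each to leading order near x = 0: numerator ~ 4·x, denominator ~ x.
The limit of the ratio is 4.

Final answer: 4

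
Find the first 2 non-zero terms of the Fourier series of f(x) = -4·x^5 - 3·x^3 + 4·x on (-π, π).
(-916 - 8·π^4 + 154·π^2)·sin(x) + (-17·π^2 + 43/2 + 4·π^4)·sin(2·x)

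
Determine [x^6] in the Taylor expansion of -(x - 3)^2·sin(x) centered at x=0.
Expand to order 6: -(x - 3)^2·sin(x) = x^6/20 + 11·x^5/120 - x^4 + x^3/2 + 6·x^2 - 9·x + O(x^7).
The coefficient of x^6 is 1/20.

Final answer: 1/20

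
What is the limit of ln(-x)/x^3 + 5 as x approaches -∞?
The quotient is an ∞/∞ indeterminate form as x → -∞.
Compare growth rates of the dominant terms (exponentials ≫ polynomials ≫ logarithms), or apply L'Hôpital's rule; the quotient → 0.
Adding the constant: 0 + 5 = 5. Limit = 5.

Final answer: 5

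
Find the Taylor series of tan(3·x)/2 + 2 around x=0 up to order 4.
9·x^3/2 + 3·x/2 + 2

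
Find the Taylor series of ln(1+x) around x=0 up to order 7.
x^7/7 - x^6/6 + x^5/5 - x^4/4 + x^3/3 - x^2/2 + x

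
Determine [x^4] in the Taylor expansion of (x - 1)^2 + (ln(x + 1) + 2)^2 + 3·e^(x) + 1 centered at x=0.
Expand to order 4: (x - 1)^2 + (ln(x + 1) + 2)^2 + 3·e^(x) + 1 = x^4/24 + 5·x^3/6 + 3·x^2/2 + 5·x + 9 + O(x^5).
The coefficient of x^4 is 1/24.

Final answer: 1/24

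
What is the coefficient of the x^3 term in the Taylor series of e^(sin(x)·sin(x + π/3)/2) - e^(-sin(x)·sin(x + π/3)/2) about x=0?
-61·√(3)/192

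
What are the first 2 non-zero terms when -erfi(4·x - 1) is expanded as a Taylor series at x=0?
-8·e·x/√(π) + erfi(1)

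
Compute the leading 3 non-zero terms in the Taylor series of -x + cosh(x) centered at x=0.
x^2/2 - x + 1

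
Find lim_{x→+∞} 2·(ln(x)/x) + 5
Evaluate the dominant behaviour as x → +∞; each term tends to a finite value or vanishes.
Limit = 5.

Final answer: 5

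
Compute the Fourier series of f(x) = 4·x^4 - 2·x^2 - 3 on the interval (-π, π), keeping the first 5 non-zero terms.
(200 - 32·π^2)·cos(x) + (-14 + 8·π^2)·cos(2·x) + (88/27 - 32·π^2/9)·cos(3·x) + (-5/4 + 2·π^2)·cos(4·x) - 2·π^2/3 - 3 + 4·π^4/5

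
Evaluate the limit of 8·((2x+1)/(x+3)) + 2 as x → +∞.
Evaluate the dominant behaviour as x → +∞; each term tends to a finite value or vanishes.
Limit = 18.

Final answer: 18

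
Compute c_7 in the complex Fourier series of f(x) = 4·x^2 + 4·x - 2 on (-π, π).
Compute the real Fourier coefficients first: a_7 = -16/49, b_7 = 8/7.
Then c_7 = (a_7 − i·b_7)/2 = -8/49 - 4·i/7.

Final answer: -8/49 - 4·i/7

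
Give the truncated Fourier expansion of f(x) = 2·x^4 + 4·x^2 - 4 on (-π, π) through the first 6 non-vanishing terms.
(80 - 16·π^2)·cos(x) + (-2 + 4·π^2)·cos(2·x) + (-16·π^2/9 - 16/27)·cos(3·x) + (5/8 + π^2)·cos(4·x) + (-16·π^2/25 - 304/625)·cos(5·x) - 4 + 4·π^2/3 + 2·π^4/5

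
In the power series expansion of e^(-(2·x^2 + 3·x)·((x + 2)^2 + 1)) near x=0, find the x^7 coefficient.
Expand to order 7: e^(-(2·x^2 + 3·x)·((x + 2)^2 + 1)) = -363725·x^7/112 - 129533·x^6/48 + 11611·x^5/8 + 315·x^4/8 - 487·x^3/2 + 181·x^2/2 - 15·x + 1 + O(x^8).
The coefficient of x^7 is -363725/112.

Final answer: -363725/112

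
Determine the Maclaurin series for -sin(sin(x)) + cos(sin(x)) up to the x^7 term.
8·x^7/315 - 37·x^6/720 - x^5/10 + 5·x^4/24 + x^3/3 - x^2/2 - x + 1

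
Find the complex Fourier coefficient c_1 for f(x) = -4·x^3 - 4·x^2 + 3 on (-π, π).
Compute the real Fourier coefficients first: a_1 = 16, b_1 = 48 - 8·π^2.
Then c_1 = (a_1 − i·b_1)/2 = 8 - 24·i + 4·i·π^2.

Final answer: 8 - 24·i + 4·i·π^2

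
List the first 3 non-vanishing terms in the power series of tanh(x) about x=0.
2·x^5/15 - x^3/3 + x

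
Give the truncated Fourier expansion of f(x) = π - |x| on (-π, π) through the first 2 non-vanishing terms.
4·cos(x)/π + π/2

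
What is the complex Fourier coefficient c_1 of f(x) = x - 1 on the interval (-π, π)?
Compute the real Fourier coefficients first: a_1 = 0, b_1 = 2.
Then c_1 = (a_1 − i·b_1)/2 = -i.

Final answer: -i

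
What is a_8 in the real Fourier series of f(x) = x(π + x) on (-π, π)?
a_8 = (1/π) ∫_{-π}^{π} f(x)·cos(8x) dx.
Evaluate the integral (use parity and integration by parts as needed): a_8 = 1/16.

Final answer: 1/16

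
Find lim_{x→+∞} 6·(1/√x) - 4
Evaluate the dominant behaviour as x → +∞; each term tends to a finite value or vanishes.
Limit = -4.

Final answer: -4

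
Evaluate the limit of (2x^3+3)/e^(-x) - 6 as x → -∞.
The quotient is an ∞/∞ indeterminate form as x → -∞.
Compare growth rates of the dominant terms (exponentials ≫ polynomials ≫ logarithms), or apply L'Hôpital's rule; the quotient → 0.
Adding the constant: 0 - 6 = -6. Limit = -6.

Final answer: -6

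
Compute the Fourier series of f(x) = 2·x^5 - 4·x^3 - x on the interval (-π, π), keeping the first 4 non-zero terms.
(-88·π^2 + 4·π^4 + 526)·sin(x) + (-2·π^4 - 20 + 14·π^2)·sin(2·x) + (-152·π^2/27 + 250/81 + 4·π^4/3)·sin(3·x) + (-π^4 - 23/32 + 13·π^2/4)·sin(4·x)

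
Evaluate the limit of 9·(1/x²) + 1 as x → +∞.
Evaluate the dominant behaviour as x → +∞; each term tends to a finite value or vanishes.
Limit = 1.

Final answer: 1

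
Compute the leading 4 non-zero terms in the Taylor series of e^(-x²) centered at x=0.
-x^6/6 + x^4/2 - x^2 + 1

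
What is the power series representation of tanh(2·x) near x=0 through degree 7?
-2176·x^7/315 + 64·x^5/15 - 8·x^3/3 + 2·x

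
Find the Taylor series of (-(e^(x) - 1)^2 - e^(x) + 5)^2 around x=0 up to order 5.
161·x^5/60 - 5·x^4/12 - 19·x^3/3 - 11·x^2 - 8·x + 16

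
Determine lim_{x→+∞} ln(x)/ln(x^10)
This is an ∞/∞ indeterminate form as x → +∞.
Write ln(x^10) = 10·ln(x), reducing the quotient to 1/10.
Limit = 1/10.

Final answer: 1/10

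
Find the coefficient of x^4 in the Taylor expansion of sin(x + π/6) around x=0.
Expand to order 4: sin(x + π/6) = x^4/48 - √(3)·x^3/12 - x^2/4 + √(3)·x/2 + 1/2 + O(x^5).
The coefficient of x^4 is 1/48.

Final answer: 1/48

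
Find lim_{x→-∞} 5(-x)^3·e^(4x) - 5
The product is a 0·∞ indeterminate form at x → -∞.
Rewrite the product as 5(-x)^3 / e^(-4x) (an ∞/∞ form) and apply L'Hôpital, or use the standard hierarchy e^(4|x|) ≫ |(-x)^3| as x → -∞.
The indeterminate product → 0, so the limit = -5.

Final answer: -5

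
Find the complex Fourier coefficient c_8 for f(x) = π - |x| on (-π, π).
Compute the real Fourier coefficients first: a_8 = 0, b_8 = 0.
Then c_8 = (a_8 − i·b_8)/2 = 0.

Final answer: 0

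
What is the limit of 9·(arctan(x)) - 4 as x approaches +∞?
Evaluate the dominant behaviour as x → +∞; each term tends to a finite value or vanishes.
Limit = -4 + 9·π/2.

Final answer: -4 + 9·π/2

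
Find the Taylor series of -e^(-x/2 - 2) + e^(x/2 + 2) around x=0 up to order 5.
x^5·(e^(-2)/3840 + e^(2)/3840) + x^4·(-e^(-2)/384 + e^(2)/384) + x^3·(e^(-2)/48 + e^(2)/48) + x^2·(-e^(-2)/8 + e^(2)/8) + x·(e^(-2)/2 + e^(2)/2) - e^(-2) + e^(2)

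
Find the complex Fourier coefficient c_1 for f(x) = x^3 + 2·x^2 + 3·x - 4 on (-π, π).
Compute the real Fourier coefficients first: a_1 = -8, b_1 = -6 + 2·π^2.
Then c_1 = (a_1 − i·b_1)/2 = -4 - i·π^2 + 3·i.

Final answer: -4 - i·π^2 + 3·i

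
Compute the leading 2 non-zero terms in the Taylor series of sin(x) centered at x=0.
-x^3/6 + x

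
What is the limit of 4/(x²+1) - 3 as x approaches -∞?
Evaluate the dominant behaviour as x → -∞; each term tends to a finite value or vanishes.
Limit = -3.

Final answer: -3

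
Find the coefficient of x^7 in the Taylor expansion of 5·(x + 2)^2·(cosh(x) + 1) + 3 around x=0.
Expand to order 7: 5·(x + 2)^2·(cosh(x) + 1) + 3 = x^7/36 + 17·x^6/72 + 5·x^5/6 + 10·x^4/3 + 10·x^3 + 20·x^2 + 40·x + 43 + O(x^8).
The coefficient of x^7 is 1/36.

Final answer: 1/36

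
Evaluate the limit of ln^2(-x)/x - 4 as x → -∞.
The quotient is an ∞/∞ indeterminate form as x → -∞.
Compare growth rates of the dominant terms (exponentials ≫ polynomials ≫ logarithms), or apply L'Hôpital's rule; the quotient → 0.
Adding the constant: 0 - 4 = -4. Limit = -4.

Final answer: -4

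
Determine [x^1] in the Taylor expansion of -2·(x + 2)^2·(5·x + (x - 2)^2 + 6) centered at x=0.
Expand to order 1: -2·(x + 2)^2·(5·x + (x - 2)^2 + 6) = -88·x - 80 + O(x^2).
The coefficient of x^1 is -88.

Final answer: -88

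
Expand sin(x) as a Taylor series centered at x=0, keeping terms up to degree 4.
-x^3/6 + x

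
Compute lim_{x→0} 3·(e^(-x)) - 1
Direct substitution at x = 0 gives 2.

Final answer: 2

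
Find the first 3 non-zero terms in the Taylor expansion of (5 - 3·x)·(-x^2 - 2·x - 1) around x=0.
x^2 - 7·x - 5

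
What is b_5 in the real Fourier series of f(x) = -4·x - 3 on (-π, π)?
b_5 = (1/π) ∫_{-π}^{π} f(x)·sin(5x) dx.
Evaluate the integral (use parity and integration by parts as needed): b_5 = -8/5.

Final answer: -8/5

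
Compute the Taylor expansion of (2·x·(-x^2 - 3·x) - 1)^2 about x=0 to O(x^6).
24·x^5 + 36·x^4 + 4·x^3 + 12·x^2 + 1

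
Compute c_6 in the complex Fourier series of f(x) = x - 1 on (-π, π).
Compute the real Fourier coefficients first: a_6 = 0, b_6 = -1/3.
Then c_6 = (a_6 − i·b_6)/2 = i/6.

Final answer: i/6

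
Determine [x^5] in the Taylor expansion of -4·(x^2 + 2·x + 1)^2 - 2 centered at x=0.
Expand to order 5: -4·(x^2 + 2·x + 1)^2 - 2 = -4·x^4 - 16·x^3 - 24·x^2 - 16·x - 6 + O(x^6).
The coefficient of x^5 is 0.

Final answer: 0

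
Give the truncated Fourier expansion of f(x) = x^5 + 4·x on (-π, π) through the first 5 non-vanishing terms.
(-40·π^2 + 2·π^4 + 248)·sin(x) + (-π^4 - 23/2 + 5·π^2)·sin(2·x) + (-40·π^2/27 + 296/81 + 2·π^4/3)·sin(3·x) + (-π^4/2 - 143/64 + 5·π^2/8)·sin(4·x) + (-8·π^2/25 + 1048/625 + 2·π^4/5)·sin(5·x)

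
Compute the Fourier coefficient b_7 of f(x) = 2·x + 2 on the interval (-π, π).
b_7 = (1/π) ∫_{-π}^{π} f(x)·sin(7x) dx.
Evaluate the integral (use parity and integration by parts as needed): b_7 = 4/7.

Final answer: 4/7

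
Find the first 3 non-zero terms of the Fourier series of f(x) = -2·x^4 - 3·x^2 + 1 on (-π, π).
(-84 + 16·π^2)·cos(x) + (3 - 4·π^2)·cos(2·x) - 2·π^4/5 - π^2 + 1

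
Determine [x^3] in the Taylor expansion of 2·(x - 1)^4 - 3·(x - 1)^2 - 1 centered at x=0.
Expand to order 3: 2·(x - 1)^4 - 3·(x - 1)^2 - 1 = -8·x^3 + 9·x^2 - 2·x - 2 + O(x^4).
The coefficient of x^3 is -8.

Final answer: -8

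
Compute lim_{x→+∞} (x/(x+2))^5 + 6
As x → +∞: x/(x+2) = 1/(1 + 2/x) → 1, and the 5th power of a limit-1 base also → 1; with the additive constant, 1 + 6 = 7.
Limit = 7.

Final answer: 7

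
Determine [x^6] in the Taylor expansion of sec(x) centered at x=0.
Expand to order 6: sec(x) = 61·x^6/720 + 5·x^4/24 + x^2/2 + 1 + O(x^7).
The coefficient of x^6 is 61/720.

Final answer: 61/720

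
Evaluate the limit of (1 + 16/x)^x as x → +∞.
As x → +∞: this is the defining limit (1 + 16/x)^x → e^16.
Limit = e^(16).

Final answer: e^(16)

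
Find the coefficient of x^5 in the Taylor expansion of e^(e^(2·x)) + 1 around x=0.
Expand to order 5: e^(e^(2·x)) + 1 = 208·e·x^5/15 + 10·e·x^4 + 20·e·x^3/3 + 4·e·x^2 + 2·e·x + 1 + e + O(x^6).
The coefficient of x^5 is 208·e/15.

Final answer: 208·e/15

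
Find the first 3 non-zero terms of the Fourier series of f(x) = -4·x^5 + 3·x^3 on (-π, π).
(-996 - 8·π^4 + 166·π^2)·sin(x) + (-23·π^2 + 69/2 + 4·π^4)·sin(2·x) + (-8·π^4/3 - 428/81 + 214·π^2/27)·sin(3·x)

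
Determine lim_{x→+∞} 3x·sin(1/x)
As x → +∞: let u = 1/x → 0⁺; then 3·x·sin(1/x) = 3·1·sin(u)/u → 3·1·1 = 3.
Limit = 3.

Final answer: 3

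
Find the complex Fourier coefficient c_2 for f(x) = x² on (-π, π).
Compute the real Fourier coefficients first: a_2 = 1, b_2 = 0.
Then c_2 = (a_2 − i·b_2)/2 = 1/2.

Final answer: 1/2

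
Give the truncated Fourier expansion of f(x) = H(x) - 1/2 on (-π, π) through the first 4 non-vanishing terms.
2·sin(x)/π + 2·sin(3·x)/(3·π) + 2·sin(5·x)/(5·π) + 2·sin(7·x)/(7·π)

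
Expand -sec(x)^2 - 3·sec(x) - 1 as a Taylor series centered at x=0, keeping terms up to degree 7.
-91·x^6/144 - 31·x^4/24 - 5·x^2/2 - 5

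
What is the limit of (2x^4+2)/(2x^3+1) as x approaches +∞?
This is an ∞/∞ indeterminate form as x → +∞.
Divide numerator and denominator by x^4 and let the lower-order terms vanish; the numerator's degree 4 exceeds the denominator's degree 3, so the quotient diverges.
Limit = ∞.

Final answer: ∞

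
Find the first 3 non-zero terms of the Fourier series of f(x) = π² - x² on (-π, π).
4·cos(x) - cos(2·x) + 2·π^2/3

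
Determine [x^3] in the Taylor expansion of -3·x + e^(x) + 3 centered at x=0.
Expand to order 3: -3·x + e^(x) + 3 = x^3/6 + x^2/2 - 2·x + 4 + O(x^4).
The coefficient of x^3 is 1/6.

Final answer: 1/6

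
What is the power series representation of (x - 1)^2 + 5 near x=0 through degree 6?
x^2 - 2·x + 6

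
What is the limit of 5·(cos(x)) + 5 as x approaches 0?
Direct substitution at x = 0 gives 10.

Final answer: 10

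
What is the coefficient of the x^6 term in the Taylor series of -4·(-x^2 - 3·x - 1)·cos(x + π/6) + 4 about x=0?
Expand to order 6: -4·(-x^2 - 3·x - 1)·cos(x + π/6) + 4 = x^6·(-1/20 + 29·√(3)/360) + x^5·(19/60 + √(3)/4) + x^4·(1 - 11·√(3)/12) + x^3·(-3·√(3) - 5/3) + x^2·(-6 + √(3)) + x·(-2 + 6·√(3)) + 2·√(3) + 4 + O(x^7).
The coefficient of x^6 is -1/20 + 29·√(3)/360.

Final answer: -1/20 + 29·√(3)/360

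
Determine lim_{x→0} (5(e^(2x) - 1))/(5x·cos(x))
Both numerator and denominator → 0 as x → 0; this is a 0/0 indeterminate form.
Expand each to leading order near x = 0: numerator ~ 10·x, denominator ~ 5·x.
The limit of the ratio is 2.

Final answer: 2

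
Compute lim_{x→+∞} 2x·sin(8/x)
As x → +∞: let u = 8/x → 0⁺; then 2·x·sin(8/x) = 2·8·sin(u)/u → 2·8·1 = 16.
Limit = 16.

Final answer: 16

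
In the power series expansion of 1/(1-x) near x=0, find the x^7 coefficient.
Expand to order 7: 1/(1-x) = x^7 + x^6 + x^5 + x^4 + x^3 + x^2 + x + 1 + O(x^8).
The coefficient of x^7 is 1.

Final answer: 1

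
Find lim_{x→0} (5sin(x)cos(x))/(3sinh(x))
Both numerator and denominator → 0 as x → 0; this is a 0/0 indeterminate form.
Expand each to leading order near x = 0: numerator ~ 5·x, denominator ~ 3·x.
The limit of the ratio is 5/3.

Final answer: 5/3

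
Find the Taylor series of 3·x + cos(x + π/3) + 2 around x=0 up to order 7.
√(3)·x^7/10080 - x^6/1440 - √(3)·x^5/240 + x^4/48 + √(3)·x^3/12 - x^2/4 + x·(3 - √(3)/2) + 5/2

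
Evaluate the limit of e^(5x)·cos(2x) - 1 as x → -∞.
Evaluate the dominant behaviour as x → -∞; each term tends to a finite value or vanishes.
Limit = -1.

Final answer: -1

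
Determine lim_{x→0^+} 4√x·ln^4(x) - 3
The product is a 0·∞ indeterminate form at x → 0⁺.
Rewrite the product as 4·ln^4(x) / x^(-1/2) and apply L'Hôpital, or use the standard hierarchy x^(-1/2) ≫ |ln x|^4 as x → 0⁺.
The indeterminate product → 0, so the limit = -3.

Final answer: -3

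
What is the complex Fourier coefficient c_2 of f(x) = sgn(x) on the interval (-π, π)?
Compute the real Fourier coefficients first: a_2 = 0, b_2 = 0.
Then c_2 = (a_2 − i·b_2)/2 = 0.

Final answer: 0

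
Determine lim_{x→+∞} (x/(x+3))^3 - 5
As x → +∞: x/(x+3) = 1/(1 + 3/x) → 1, and the 3rd power of a limit-1 base also → 1; with the additive constant, 1 - 5 = -4.
Limit = -4.

Final answer: -4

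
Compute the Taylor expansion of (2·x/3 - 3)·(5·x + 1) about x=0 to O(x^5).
10·x^2/3 - 43·x/3 - 3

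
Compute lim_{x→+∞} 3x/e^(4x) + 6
The quotient is an ∞/∞ indeterminate form as x → +∞.
The exponential denominator e^(4x) dominates the polynomial numerator (e^x ≫ x as x → ∞), so the quotient → 0.
Adding the constant: 0 + 6 = 6. Limit = 6.

Final answer: 6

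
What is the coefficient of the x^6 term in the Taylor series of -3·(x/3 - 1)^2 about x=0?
Expand to order 6: -3·(x/3 - 1)^2 = -x^2/3 + 2·x - 3 + O(x^7).
The coefficient of x^6 is 0.

Final answer: 0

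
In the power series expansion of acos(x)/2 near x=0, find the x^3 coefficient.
Expand to order 3: acos(x)/2 = -x^3/12 - x/2 + π/4 + O(x^4).
The coefficient of x^3 is -1/12.

Final answer: -1/12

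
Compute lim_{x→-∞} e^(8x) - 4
Evaluate the dominant behaviour as x → -∞; each term tends to a finite value or vanishes.
Limit = -4.

Final answer: -4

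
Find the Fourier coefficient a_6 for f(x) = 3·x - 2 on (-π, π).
a_6 = (1/π) ∫_{-π}^{π} f(x)·cos(6x) dx.
Evaluate the integral (use parity and integration by parts as needed): a_6 = 0.

Final answer: 0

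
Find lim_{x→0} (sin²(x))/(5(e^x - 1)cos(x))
Both numerator and denominator → 0 as x → 0; this is a 0/0 indeterminate form.
Expand each to leading order near x = 0: numerator ~ x^2, denominator ~ 5·x.
The limit of the ratio is 0.

Final answer: 0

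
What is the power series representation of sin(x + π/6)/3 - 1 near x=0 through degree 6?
-x^6/4320 + √(3)·x^5/720 + x^4/144 - √(3)·x^3/36 - x^2/12 + √(3)·x/6 - 5/6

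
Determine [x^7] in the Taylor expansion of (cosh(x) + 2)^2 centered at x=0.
Expand to order 7: (cosh(x) + 2)^2 = x^6/20 + x^4/2 + 3·x^2 + 9 + O(x^8).
The coefficient of x^7 is 0.

Final answer: 0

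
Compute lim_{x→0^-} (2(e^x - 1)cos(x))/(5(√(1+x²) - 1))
Both numerator and denominator → 0 as x → 0^-; this is a 0/0 indeterminate form.
Expand each to leading order near x = 0: numerator ~ 2·x, denominator ~ 5·x^2/2.
The limit of the ratio is -∞.

Final answer: -∞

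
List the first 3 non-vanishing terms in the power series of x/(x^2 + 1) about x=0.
x^5 - x^3 + x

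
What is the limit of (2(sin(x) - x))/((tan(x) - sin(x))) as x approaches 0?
Both numerator and denominator → 0 as x → 0; this is a 0/0 indeterminate form.
Expand each to leading order near x = 0: numerator ~ -x^3/3, denominator ~ x^3/2.
The limit of the ratio is -2/3.

Final answer: -2/3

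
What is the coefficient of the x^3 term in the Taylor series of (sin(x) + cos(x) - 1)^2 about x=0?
Expand to order 3: (sin(x) + cos(x) - 1)^2 = -x^3 + x^2 + O(x^4).
The coefficient of x^3 is -1.

Final answer: -1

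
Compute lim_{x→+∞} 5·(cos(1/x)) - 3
Evaluate the dominant behaviour as x → +∞; each term tends to a finite value or vanishes.
Limit = 2.

Final answer: 2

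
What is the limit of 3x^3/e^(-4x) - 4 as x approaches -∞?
The quotient is an ∞/∞ indeterminate form as x → -∞.
Compare growth rates of the dominant terms (exponentials ≫ polynomials ≫ logarithms), or apply L'Hôpital's rule; the quotient → 0.
Adding the constant: 0 - 4 = -4. Limit = -4.

Final answer: -4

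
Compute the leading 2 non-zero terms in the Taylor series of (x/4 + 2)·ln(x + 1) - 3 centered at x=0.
2·x - 3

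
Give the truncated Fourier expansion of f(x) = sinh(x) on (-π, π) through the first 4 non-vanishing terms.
sin(x)·sinh(π)/π - 4·sin(2·x)·sinh(π)/(5·π) + 3·sin(3·x)·sinh(π)/(5·π) - 8·sin(4·x)·sinh(π)/(17·π)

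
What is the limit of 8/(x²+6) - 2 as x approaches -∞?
Evaluate the dominant behaviour as x → -∞; each term tends to a finite value or vanishes.
Limit = -2.

Final answer: -2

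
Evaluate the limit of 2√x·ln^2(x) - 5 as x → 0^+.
The product is a 0·∞ indeterminate form at x → 0⁺.
Rewrite the product as 2·ln^2(x) / x^(-1/2) and apply L'Hôpital, or use the standard hierarchy x^(-1/2) ≫ |ln x|^2 as x → 0⁺.
The indeterminate product → 0, so the limit = -5.

Final answer: -5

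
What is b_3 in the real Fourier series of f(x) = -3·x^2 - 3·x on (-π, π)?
b_3 = (1/π) ∫_{-π}^{π} f(x)·sin(3x) dx.
Evaluate the integral (use parity and integration by parts as needed): b_3 = -2.

Final answer: -2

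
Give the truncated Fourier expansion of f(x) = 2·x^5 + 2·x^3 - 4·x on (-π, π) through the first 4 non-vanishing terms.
(-76·π^2 + 4·π^4 + 448)·sin(x) + (-2·π^4 - 8 + 8·π^2)·sin(2·x) + (-44·π^2/27 - 128/81 + 4·π^4/3)·sin(3·x) + (-π^4 + 61/32 + π^2/4)·sin(4·x)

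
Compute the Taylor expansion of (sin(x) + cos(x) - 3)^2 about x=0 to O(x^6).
13·x^5/60 - x^4/4 - x^3/3 + 3·x^2 - 4·x + 4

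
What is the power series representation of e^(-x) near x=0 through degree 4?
x^4/24 - x^3/6 + x^2/2 - x + 1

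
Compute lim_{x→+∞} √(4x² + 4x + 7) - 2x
As x → +∞: multiply by the conjugate to get (4x+7)/(√(4x²+4x+7)+2x); the denominator ~ 4x, so the limit is 4/4 = 1.
Limit = 1.

Final answer: 1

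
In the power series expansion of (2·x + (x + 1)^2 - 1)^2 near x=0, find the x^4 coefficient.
Expand to order 4: (2·x + (x + 1)^2 - 1)^2 = x^4 + 8·x^3 + 16·x^2 + O(x^5).
The coefficient of x^4 is 1.

Final answer: 1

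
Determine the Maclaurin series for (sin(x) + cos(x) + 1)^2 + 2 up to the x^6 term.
-x^6/360 + 17·x^5/60 + x^4/12 - 5·x^3/3 - x^2 + 4·x + 6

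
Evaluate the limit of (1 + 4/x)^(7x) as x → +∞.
As x → +∞: write (1 + 4/x)^(7x) = ((1 + 4/x)^x)^7 → (e^4)^7 = e^28.
Limit = e^(28).

Final answer: e^(28)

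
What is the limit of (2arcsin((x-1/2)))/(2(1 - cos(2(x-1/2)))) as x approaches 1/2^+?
Both numerator and denominator → 0 as x → 1/2^+; this is a 0/0 indeterminate form.
Expand each to leading order near x = 1/2: numerator ~ 2·(x - 1/2), denominator ~ 4·(x - 1/2)^2.
The limit of the ratio is ∞.

Final answer: ∞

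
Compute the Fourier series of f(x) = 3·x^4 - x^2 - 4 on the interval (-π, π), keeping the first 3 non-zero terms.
(148 - 24·π^2)·cos(x) + (-10 + 6·π^2)·cos(2·x) - 4 - π^2/3 + 3·π^4/5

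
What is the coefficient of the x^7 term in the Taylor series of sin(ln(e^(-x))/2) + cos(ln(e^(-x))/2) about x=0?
Expand to order 7: sin(ln(e^(-x))/2) + cos(ln(e^(-x))/2) = x^7/645120 - x^6/46080 - x^5/3840 + x^4/384 + x^3/48 - x^2/8 - x/2 + 1 + O(x^8).
The coefficient of x^7 is 1/645120.

Final answer: 1/645120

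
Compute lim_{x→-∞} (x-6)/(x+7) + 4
Evaluate the dominant behaviour as x → -∞; each term tends to a finite value or vanishes.
Limit = 5.

Final answer: 5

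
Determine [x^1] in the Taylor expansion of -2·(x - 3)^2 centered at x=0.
Expand to order 1: -2·(x - 3)^2 = 12·x - 18 + O(x^2).
The coefficient of x^1 is 12.

Final answer: 12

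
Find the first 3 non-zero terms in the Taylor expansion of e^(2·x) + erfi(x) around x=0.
2·x^2 + x·(2/√(π) + 2) + 1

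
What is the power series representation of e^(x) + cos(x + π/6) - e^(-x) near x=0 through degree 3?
5·x^3/12 - √(3)·x^2/4 + 3·x/2 + √(3)/2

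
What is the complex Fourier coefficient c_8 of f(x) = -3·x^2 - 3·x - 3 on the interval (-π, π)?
Compute the real Fourier coefficients first: a_8 = -3/16, b_8 = 3/4.
Then c_8 = (a_8 − i·b_8)/2 = -3/32 - 3·i/8.

Final answer: -3/32 - 3·i/8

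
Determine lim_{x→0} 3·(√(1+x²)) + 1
Direct substitution at x = 0 gives 4.

Final answer: 4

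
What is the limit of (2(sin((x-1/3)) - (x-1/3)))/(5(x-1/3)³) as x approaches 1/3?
Both numerator and denominator → 0 as x → 1/3; this is a 0/0 indeterminate form.
Expand each to leading order near x = 1/3: numerator ~ -(x - 1/3)^3/3, denominator ~ 5·(x - 1/3)^3.
The limit of the ratio is -1/15.

Final answer: -1/15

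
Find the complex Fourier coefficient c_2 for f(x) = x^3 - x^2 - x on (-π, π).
Compute the real Fourier coefficients first: a_2 = -1, b_2 = 5/2 - π^2.
Then c_2 = (a_2 − i·b_2)/2 = -1/2 - 5·i/4 + i·π^2/2.

Final answer: -1/2 - 5·i/4 + i·π^2/2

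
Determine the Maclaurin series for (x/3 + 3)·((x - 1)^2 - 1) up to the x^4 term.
x^3/3 + 7·x^2/3 - 6·x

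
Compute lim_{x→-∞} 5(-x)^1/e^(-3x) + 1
The quotient is an ∞/∞ indeterminate form as x → -∞.
Compare growth rates of the dominant terms (exponentials ≫ polynomials ≫ logarithms), or apply L'Hôpital's rule; the quotient → 0.
Adding the constant: 0 + 1 = 1. Limit = 1.

Final answer: 1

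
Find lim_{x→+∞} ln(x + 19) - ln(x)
This is an ∞ − ∞ indeterminate form.
Combine the logarithms: ln(x+19) − ln(x) = ln((x+19)/(x)) = ln(1 + 19/(x)) → ln(1) = 0.
Limit = 0.

Final answer: 0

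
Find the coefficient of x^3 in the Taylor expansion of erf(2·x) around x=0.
Expand to order 3: erf(2·x) = -16·x^3/(3·√(π)) + 4·x/√(π) + O(x^4).
The coefficient of x^3 is -16/(3·√(π)).

Final answer: -16/(3·√(π))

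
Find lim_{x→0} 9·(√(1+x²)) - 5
Direct substitution at x = 0 gives 4.

Final answer: 4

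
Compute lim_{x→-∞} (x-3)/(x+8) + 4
Evaluate the dominant behaviour as x → -∞; each term tends to a finite value or vanishes.
Limit = 5.

Final answer: 5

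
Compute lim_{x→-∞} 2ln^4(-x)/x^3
This is an ∞/∞ indeterminate form as x → -∞.
Compare growth rates of the dominant terms (exponentials ≫ polynomials ≫ logarithms), or apply L'Hôpital's rule; the quotient → 0.
Limit = 0.

Final answer: 0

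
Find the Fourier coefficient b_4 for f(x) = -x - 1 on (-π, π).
b_4 = (1/π) ∫_{-π}^{π} f(x)·sin(4x) dx.
Evaluate the integral (use parity and integration by parts as needed): b_4 = 1/2.

Final answer: 1/2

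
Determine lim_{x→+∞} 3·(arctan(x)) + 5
Evaluate the dominant behaviour as x → +∞; each term tends to a finite value or vanishes.
Limit = 3·π/2 + 5.

Final answer: 3·π/2 + 5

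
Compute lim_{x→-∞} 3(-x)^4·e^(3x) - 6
The product is a 0·∞ indeterminate form at x → -∞.
Rewrite the product as 3(-x)^4 / e^(-3x) (an ∞/∞ form) and apply L'Hôpital, or use the standard hierarchy e^(3|x|) ≫ |(-x)^4| as x → -∞.
The indeterminate product → 0, so the limit = -6.

Final answer: -6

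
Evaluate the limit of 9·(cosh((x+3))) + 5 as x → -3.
Direct substitution at x = -3 gives 14.

Final answer: 14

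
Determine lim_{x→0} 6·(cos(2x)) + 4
Direct substitution at x = 0 gives 10.

Final answer: 10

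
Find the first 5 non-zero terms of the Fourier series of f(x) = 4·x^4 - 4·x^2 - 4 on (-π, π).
(208 - 32·π^2)·cos(x) + (-16 + 8·π^2)·cos(2·x) + (112/27 - 32·π^2/9)·cos(3·x) + (-7/4 + 2·π^2)·cos(4·x) - 4·π^2/3 - 4 + 4·π^4/5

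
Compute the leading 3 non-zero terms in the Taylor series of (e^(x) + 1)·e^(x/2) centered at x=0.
5·x^2/4 + 2·x + 2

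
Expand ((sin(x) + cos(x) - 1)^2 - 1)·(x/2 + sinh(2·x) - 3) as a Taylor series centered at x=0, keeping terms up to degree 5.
13·x^5/120 - 9·x^4/4 + 25·x^3/6 - 3·x^2 - 5·x/2 + 3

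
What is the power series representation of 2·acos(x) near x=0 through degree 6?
-3·x^5/20 - x^3/3 - 2·x + π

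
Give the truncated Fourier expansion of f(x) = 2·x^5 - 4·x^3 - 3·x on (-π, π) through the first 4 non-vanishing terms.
(-88·π^2 + 4·π^4 + 522)·sin(x) + (-2·π^4 - 18 + 14·π^2)·sin(2·x) + (-152·π^2/27 + 142/81 + 4·π^4/3)·sin(3·x) + (-π^4 + 9/32 + 13·π^2/4)·sin(4·x)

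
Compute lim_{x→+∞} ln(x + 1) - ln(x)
This is an ∞ − ∞ indeterminate form.
Combine the logarithms: ln(x+1) − ln(x) = ln((x+1)/(x)) = ln(1 + 1/(x)) → ln(1) = 0.
Limit = 0.

Final answer: 0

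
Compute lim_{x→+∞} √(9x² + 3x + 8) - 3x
As x → +∞: multiply by the conjugate to get (3x+8)/(√(9x²+3x+8)+3x); the denominator ~ 6x, so the limit is 3/6 = 1/2.
Limit = 1/2.

Final answer: 1/2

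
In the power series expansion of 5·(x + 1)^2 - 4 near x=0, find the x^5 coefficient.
Expand to order 5: 5·(x + 1)^2 - 4 = 5·x^2 + 10·x + 1 + O(x^6).
The coefficient of x^5 is 0.

Final answer: 0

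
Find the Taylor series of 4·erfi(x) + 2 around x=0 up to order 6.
4·x^5/(5·√(π)) + 8·x^3/(3·√(π)) + 8·x/√(π) + 2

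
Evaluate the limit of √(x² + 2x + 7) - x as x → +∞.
This is an ∞ − ∞ indeterminate form.
Multiply and divide by the conjugate √(x²+2x + 7) + x; the x² terms cancel, leaving (2x + 7)/(√(x²+2x + 7)+x) → 2/2 = 1.
Limit = 1.

Final answer: 1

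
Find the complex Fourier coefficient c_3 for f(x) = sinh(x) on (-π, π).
Compute the real Fourier coefficients first: a_3 = 0, b_3 = 3·sinh(π)/(5·π).
Then c_3 = (a_3 − i·b_3)/2 = -3·i·sinh(π)/(10·π).

Final answer: -3·i·sinh(π)/(10·π)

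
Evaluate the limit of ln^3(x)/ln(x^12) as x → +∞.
This is an ∞/∞ indeterminate form as x → +∞.
Write ln(x^12) = 12·ln(x), reducing the quotient to ln^2(x)/12 → ∞.
Limit = ∞.

Final answer: ∞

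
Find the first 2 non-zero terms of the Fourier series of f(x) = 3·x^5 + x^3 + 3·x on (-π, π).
(-118·π^2 + 6·π^4 + 714)·sin(x) + (-3·π^4 - 24 + 14·π^2)·sin(2·x)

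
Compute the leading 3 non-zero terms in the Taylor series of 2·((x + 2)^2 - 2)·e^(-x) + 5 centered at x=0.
-4·x^2 + 4·x + 9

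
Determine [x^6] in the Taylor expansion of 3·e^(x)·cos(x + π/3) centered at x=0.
Expand to order 6: 3·e^(x)·cos(x + π/3) = √(3)·x^6/60 + x^5·(-1/20 + √(3)/20) - x^4/4 + x^3·(-√(3)/2 - 1/2) - 3·√(3)·x^2/2 + x·(3/2 - 3·√(3)/2) + 3/2 + O(x^7).
The coefficient of x^6 is √(3)/60.

Final answer: √(3)/60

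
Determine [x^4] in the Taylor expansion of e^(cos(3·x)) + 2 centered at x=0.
Expand to order 4: e^(cos(3·x)) + 2 = 27·e·x^4/2 - 9·e·x^2/2 + 2 + e + O(x^5).
The coefficient of x^4 is 27·e/2.

Final answer: 27·e/2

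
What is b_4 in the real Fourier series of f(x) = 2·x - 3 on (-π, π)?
b_4 = (1/π) ∫_{-π}^{π} f(x)·sin(4x) dx.
Evaluate the integral (use parity and integration by parts as needed): b_4 = -1.

Final answer: -1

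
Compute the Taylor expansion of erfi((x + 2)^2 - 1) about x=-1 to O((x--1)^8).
4·(x + 1)/√(π) + 2·(x + 1)^2/√(π) + 16·(x + 1)^3/(3·√(π)) + 8·(x + 1)^4/√(π) + 52·(x + 1)^5/(5·√(π)) + 50·(x + 1)^6/(3·√(π)) + 464·(x + 1)^7/(21·√(π))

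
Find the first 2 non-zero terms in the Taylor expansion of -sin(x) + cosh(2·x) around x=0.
1 - x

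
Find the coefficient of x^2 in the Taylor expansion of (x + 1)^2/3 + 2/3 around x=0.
Expand to order 2: (x + 1)^2/3 + 2/3 = x^2/3 + 2·x/3 + 1 + O(x^3).
The coefficient of x^2 is 1/3.

Final answer: 1/3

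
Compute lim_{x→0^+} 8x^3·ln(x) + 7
The product is a 0·∞ indeterminate form at x → 0⁺.
Rewrite the product as 8·ln(x) / x^(-3) and apply L'Hôpital, or use the standard hierarchy x^(-3) ≫ |ln x| as x → 0⁺.
The indeterminate product → 0, so the limit = 7.

Final answer: 7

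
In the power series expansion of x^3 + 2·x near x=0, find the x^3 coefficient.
Expand to order 3: x^3 + 2·x = x^3 + 2·x + O(x^4).
The coefficient of x^3 is 1.

Final answer: 1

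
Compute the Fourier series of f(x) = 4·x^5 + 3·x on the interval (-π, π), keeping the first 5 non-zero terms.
(-160·π^2 + 8·π^4 + 966)·sin(x) + (-4·π^4 - 33 + 20·π^2)·sin(2·x) + (-160·π^2/27 + 482/81 + 8·π^4/3)·sin(3·x) + (-2·π^4 - 39/16 + 5·π^2/2)·sin(4·x) + (-32·π^2/25 + 942/625 + 8·π^4/5)·sin(5·x)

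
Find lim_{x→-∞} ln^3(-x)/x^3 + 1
The quotient is an ∞/∞ indeterminate form as x → -∞.
Compare growth rates of the dominant terms (exponentials ≫ polynomials ≫ logarithms), or apply L'Hôpital's rule; the quotient → 0.
Adding the constant: 0 + 1 = 1. Limit = 1.

Final answer: 1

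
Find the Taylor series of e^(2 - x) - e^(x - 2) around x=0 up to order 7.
x^7·(-e^(2)/5040 - e^(-2)/5040) + x^6·(-e^(-2)/720 + e^(2)/720) + x^5·(-e^(2)/120 - e^(-2)/120) + x^4·(-e^(-2)/24 + e^(2)/24) + x^3·(-e^(2)/6 - e^(-2)/6) + x^2·(-e^(-2)/2 + e^(2)/2) + x·(-e^(2) - e^(-2)) - e^(-2) + e^(2)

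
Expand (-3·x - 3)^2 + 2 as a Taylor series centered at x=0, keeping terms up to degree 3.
9·x^2 + 18·x + 11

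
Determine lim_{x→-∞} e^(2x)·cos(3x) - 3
Evaluate the dominant behaviour as x → -∞; each term tends to a finite value or vanishes.
Limit = -3.

Final answer: -3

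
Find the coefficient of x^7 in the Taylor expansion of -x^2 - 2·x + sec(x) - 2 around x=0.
Expand to order 7: -x^2 - 2·x + sec(x) - 2 = 61·x^6/720 + 5·x^4/24 - x^2/2 - 2·x - 1 + O(x^8).
The coefficient of x^7 is 0.

Final answer: 0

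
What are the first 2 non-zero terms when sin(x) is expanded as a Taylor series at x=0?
-x^3/6 + x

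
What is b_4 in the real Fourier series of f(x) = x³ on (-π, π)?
b_4 = (1/π) ∫_{-π}^{π} f(x)·sin(4x) dx.
Evaluate the integral (use parity and integration by parts as needed): b_4 = 3/16 - π^2/2.

Final answer: 3/16 - π^2/2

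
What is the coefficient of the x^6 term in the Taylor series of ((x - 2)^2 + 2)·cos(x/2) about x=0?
Expand to order 6: ((x - 2)^2 + 2)·cos(x/2) = 19·x^6/7680 - x^5/96 - 7·x^4/64 + x^3/2 + x^2/4 - 4·x + 6 + O(x^7).
The coefficient of x^6 is 19/7680.

Final answer: 19/7680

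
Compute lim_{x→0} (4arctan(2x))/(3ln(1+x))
Both numerator and denominator → 0 as x → 0; this is a 0/0 indeterminate form.
Expand each to leading order near x = 0: numerator ~ 8·x, denominator ~ 3·x.
The limit of the ratio is 8/3.

Final answer: 8/3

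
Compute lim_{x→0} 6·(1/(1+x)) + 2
Direct substitution at x = 0 gives 8.

Final answer: 8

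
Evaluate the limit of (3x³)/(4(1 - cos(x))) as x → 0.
Both numerator and denominator → 0 as x → 0; this is a 0/0 indeterminate form.
Expand each to leading order near x = 0: numerator ~ 3·x^3, denominator ~ 2·x^2.
The limit of the ratio is 0.

Final answer: 0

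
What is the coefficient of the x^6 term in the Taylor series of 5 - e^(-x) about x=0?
Expand to order 6: 5 - e^(-x) = -x^6/720 + x^5/120 - x^4/24 + x^3/6 - x^2/2 + x + 4 + O(x^7).
The coefficient of x^6 is -1/720.

Final answer: -1/720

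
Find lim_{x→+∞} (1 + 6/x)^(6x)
As x → +∞: write (1 + 6/x)^(6x) = ((1 + 6/x)^x)^6 → (e^6)^6 = e^36.
Limit = e^(36).

Final answer: e^(36)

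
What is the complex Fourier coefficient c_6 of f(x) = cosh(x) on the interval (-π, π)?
Compute the real Fourier coefficients first: a_6 = 2·sinh(π)/(37·π), b_6 = 0.
Then c_6 = (a_6 − i·b_6)/2 = sinh(π)/(37·π).

Final answer: sinh(π)/(37·π)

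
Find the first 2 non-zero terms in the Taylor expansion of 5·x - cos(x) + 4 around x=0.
5·x + 3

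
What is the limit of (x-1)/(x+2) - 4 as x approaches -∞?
Evaluate the dominant behaviour as x → -∞; each term tends to a finite value or vanishes.
Limit = -3.

Final answer: -3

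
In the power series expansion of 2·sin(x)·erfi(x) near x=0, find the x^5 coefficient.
Expand to order 5: 2·sin(x)·erfi(x) = 2·x^4/(3·√(π)) + 4·x^2/√(π) + O(x^6).
The coefficient of x^5 is 0.

Final answer: 0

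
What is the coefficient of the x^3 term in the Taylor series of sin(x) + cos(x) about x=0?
Expand to order 3: sin(x) + cos(x) = -x^3/6 - x^2/2 + x + 1 + O(x^4).
The coefficient of x^3 is -1/6.

Final answer: -1/6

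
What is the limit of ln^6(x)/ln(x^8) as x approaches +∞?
This is an ∞/∞ indeterminate form as x → +∞.
Write ln(x^8) = 8·ln(x), reducing the quotient to ln^5(x)/8 → ∞.
Limit = ∞.

Final answer: ∞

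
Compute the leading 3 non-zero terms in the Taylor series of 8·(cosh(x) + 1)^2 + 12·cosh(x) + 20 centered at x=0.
23·x^4/6 + 22·x^2 + 64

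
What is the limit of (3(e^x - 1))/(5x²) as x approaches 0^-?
Both numerator and denominator → 0 as x → 0^-; this is a 0/0 indeterminate form.
Expand each to leading order near x = 0: numerator ~ 3·x, denominator ~ 5·x^2.
The limit of the ratio is -∞.

Final answer: -∞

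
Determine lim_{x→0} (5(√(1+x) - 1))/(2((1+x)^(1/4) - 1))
Both numerator and denominator → 0 as x → 0; this is a 0/0 indeterminate form.
Expand each to leading order near x = 0: numerator ~ 5·x/2, denominator ~ x/2.
The limit of the ratio is 5.

Final answer: 5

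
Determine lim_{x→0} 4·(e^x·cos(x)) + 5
Direct substitution at x = 0 gives 9.

Final answer: 9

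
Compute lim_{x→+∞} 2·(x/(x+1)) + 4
Evaluate the dominant behaviour as x → +∞; each term tends to a finite value or vanishes.
Limit = 6.

Final answer: 6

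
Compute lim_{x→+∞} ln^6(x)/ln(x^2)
This is an ∞/∞ indeterminate form as x → +∞.
Write ln(x^2) = 2·ln(x), reducing the quotient to ln^5(x)/2 → ∞.
Limit = ∞.

Final answer: ∞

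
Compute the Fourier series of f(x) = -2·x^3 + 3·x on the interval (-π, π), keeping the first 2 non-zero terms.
(30 - 4·π^2)·sin(x) + (-6 + 2·π^2)·sin(2·x)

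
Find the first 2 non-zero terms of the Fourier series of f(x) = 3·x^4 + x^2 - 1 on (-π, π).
(140 - 24·π^2)·cos(x) - 1 + π^2/3 + 3·π^4/5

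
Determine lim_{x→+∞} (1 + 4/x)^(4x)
As x → +∞: write (1 + 4/x)^(4x) = ((1 + 4/x)^x)^4 → (e^4)^4 = e^16.
Limit = e^(16).

Final answer: e^(16)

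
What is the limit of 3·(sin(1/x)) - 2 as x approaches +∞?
Evaluate the dominant behaviour as x → +∞; each term tends to a finite value or vanishes.
Limit = -2.

Final answer: -2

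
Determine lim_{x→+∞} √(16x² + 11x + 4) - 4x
As x → +∞: multiply by the conjugate to get (11x+4)/(√(16x²+11x+4)+4x); the denominator ~ 8x, so the limit is 11/8.
Limit = 11/8.

Final answer: 11/8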